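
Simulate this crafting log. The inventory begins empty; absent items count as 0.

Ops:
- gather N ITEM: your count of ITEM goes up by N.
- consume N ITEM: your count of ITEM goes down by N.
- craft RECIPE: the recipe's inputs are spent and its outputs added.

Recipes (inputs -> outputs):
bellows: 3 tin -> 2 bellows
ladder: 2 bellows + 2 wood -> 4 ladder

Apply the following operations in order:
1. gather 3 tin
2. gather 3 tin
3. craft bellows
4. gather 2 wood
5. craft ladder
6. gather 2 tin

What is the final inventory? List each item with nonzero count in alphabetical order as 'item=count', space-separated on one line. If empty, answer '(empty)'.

Answer: ladder=4 tin=5

Derivation:
After 1 (gather 3 tin): tin=3
After 2 (gather 3 tin): tin=6
After 3 (craft bellows): bellows=2 tin=3
After 4 (gather 2 wood): bellows=2 tin=3 wood=2
After 5 (craft ladder): ladder=4 tin=3
After 6 (gather 2 tin): ladder=4 tin=5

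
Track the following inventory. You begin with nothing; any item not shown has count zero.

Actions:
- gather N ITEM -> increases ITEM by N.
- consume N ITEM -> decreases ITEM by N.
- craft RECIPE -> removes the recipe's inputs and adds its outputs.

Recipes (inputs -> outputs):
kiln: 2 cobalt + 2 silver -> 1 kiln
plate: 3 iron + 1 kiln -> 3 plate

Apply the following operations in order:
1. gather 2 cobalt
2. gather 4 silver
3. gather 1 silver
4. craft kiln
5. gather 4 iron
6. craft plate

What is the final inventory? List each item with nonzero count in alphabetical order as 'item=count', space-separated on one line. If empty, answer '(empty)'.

Answer: iron=1 plate=3 silver=3

Derivation:
After 1 (gather 2 cobalt): cobalt=2
After 2 (gather 4 silver): cobalt=2 silver=4
After 3 (gather 1 silver): cobalt=2 silver=5
After 4 (craft kiln): kiln=1 silver=3
After 5 (gather 4 iron): iron=4 kiln=1 silver=3
After 6 (craft plate): iron=1 plate=3 silver=3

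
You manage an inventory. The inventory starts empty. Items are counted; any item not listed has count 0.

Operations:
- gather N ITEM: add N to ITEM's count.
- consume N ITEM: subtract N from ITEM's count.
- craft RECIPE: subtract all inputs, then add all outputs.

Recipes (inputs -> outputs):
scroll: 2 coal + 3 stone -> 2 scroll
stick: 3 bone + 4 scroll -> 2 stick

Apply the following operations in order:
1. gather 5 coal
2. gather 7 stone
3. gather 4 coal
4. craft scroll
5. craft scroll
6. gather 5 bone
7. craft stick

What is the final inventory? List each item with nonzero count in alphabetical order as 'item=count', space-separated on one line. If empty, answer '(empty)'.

Answer: bone=2 coal=5 stick=2 stone=1

Derivation:
After 1 (gather 5 coal): coal=5
After 2 (gather 7 stone): coal=5 stone=7
After 3 (gather 4 coal): coal=9 stone=7
After 4 (craft scroll): coal=7 scroll=2 stone=4
After 5 (craft scroll): coal=5 scroll=4 stone=1
After 6 (gather 5 bone): bone=5 coal=5 scroll=4 stone=1
After 7 (craft stick): bone=2 coal=5 stick=2 stone=1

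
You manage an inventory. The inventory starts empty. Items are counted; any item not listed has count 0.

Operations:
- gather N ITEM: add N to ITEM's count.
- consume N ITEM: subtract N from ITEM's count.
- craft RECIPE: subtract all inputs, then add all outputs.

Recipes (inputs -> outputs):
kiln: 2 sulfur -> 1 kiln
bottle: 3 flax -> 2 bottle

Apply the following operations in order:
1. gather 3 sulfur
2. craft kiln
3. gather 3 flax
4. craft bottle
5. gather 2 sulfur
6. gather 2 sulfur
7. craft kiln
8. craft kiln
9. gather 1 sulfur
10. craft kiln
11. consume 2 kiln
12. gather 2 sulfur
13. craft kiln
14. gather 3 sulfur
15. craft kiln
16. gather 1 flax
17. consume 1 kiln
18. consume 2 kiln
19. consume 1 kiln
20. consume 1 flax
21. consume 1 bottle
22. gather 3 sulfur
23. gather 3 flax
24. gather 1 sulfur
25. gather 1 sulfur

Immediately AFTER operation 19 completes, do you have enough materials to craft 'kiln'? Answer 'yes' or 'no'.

Answer: no

Derivation:
After 1 (gather 3 sulfur): sulfur=3
After 2 (craft kiln): kiln=1 sulfur=1
After 3 (gather 3 flax): flax=3 kiln=1 sulfur=1
After 4 (craft bottle): bottle=2 kiln=1 sulfur=1
After 5 (gather 2 sulfur): bottle=2 kiln=1 sulfur=3
After 6 (gather 2 sulfur): bottle=2 kiln=1 sulfur=5
After 7 (craft kiln): bottle=2 kiln=2 sulfur=3
After 8 (craft kiln): bottle=2 kiln=3 sulfur=1
After 9 (gather 1 sulfur): bottle=2 kiln=3 sulfur=2
After 10 (craft kiln): bottle=2 kiln=4
After 11 (consume 2 kiln): bottle=2 kiln=2
After 12 (gather 2 sulfur): bottle=2 kiln=2 sulfur=2
After 13 (craft kiln): bottle=2 kiln=3
After 14 (gather 3 sulfur): bottle=2 kiln=3 sulfur=3
After 15 (craft kiln): bottle=2 kiln=4 sulfur=1
After 16 (gather 1 flax): bottle=2 flax=1 kiln=4 sulfur=1
After 17 (consume 1 kiln): bottle=2 flax=1 kiln=3 sulfur=1
After 18 (consume 2 kiln): bottle=2 flax=1 kiln=1 sulfur=1
After 19 (consume 1 kiln): bottle=2 flax=1 sulfur=1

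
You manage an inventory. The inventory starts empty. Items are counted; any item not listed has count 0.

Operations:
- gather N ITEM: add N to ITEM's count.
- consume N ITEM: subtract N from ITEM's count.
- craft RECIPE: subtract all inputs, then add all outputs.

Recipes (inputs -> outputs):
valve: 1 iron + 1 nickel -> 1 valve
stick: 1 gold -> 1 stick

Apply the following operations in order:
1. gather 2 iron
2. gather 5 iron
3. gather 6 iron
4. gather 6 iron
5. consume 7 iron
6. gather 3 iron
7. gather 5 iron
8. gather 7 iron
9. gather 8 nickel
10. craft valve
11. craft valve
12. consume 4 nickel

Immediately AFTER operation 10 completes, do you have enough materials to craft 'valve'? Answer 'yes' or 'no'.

Answer: yes

Derivation:
After 1 (gather 2 iron): iron=2
After 2 (gather 5 iron): iron=7
After 3 (gather 6 iron): iron=13
After 4 (gather 6 iron): iron=19
After 5 (consume 7 iron): iron=12
After 6 (gather 3 iron): iron=15
After 7 (gather 5 iron): iron=20
After 8 (gather 7 iron): iron=27
After 9 (gather 8 nickel): iron=27 nickel=8
After 10 (craft valve): iron=26 nickel=7 valve=1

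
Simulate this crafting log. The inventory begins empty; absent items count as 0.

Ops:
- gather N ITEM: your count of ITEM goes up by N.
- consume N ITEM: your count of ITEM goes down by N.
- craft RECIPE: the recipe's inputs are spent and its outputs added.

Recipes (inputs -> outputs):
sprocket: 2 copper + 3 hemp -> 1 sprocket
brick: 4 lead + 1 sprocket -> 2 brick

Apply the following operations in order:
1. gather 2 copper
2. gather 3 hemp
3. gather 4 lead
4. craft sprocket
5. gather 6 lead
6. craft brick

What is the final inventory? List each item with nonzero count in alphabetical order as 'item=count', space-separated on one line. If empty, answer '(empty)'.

After 1 (gather 2 copper): copper=2
After 2 (gather 3 hemp): copper=2 hemp=3
After 3 (gather 4 lead): copper=2 hemp=3 lead=4
After 4 (craft sprocket): lead=4 sprocket=1
After 5 (gather 6 lead): lead=10 sprocket=1
After 6 (craft brick): brick=2 lead=6

Answer: brick=2 lead=6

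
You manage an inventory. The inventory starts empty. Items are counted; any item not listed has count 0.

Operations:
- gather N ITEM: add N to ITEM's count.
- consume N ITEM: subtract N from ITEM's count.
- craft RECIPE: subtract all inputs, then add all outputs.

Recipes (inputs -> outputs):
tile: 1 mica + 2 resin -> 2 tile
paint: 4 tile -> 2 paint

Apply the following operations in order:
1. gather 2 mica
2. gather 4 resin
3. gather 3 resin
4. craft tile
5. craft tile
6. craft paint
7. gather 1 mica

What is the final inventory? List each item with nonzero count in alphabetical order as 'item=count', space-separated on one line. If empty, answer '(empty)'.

Answer: mica=1 paint=2 resin=3

Derivation:
After 1 (gather 2 mica): mica=2
After 2 (gather 4 resin): mica=2 resin=4
After 3 (gather 3 resin): mica=2 resin=7
After 4 (craft tile): mica=1 resin=5 tile=2
After 5 (craft tile): resin=3 tile=4
After 6 (craft paint): paint=2 resin=3
After 7 (gather 1 mica): mica=1 paint=2 resin=3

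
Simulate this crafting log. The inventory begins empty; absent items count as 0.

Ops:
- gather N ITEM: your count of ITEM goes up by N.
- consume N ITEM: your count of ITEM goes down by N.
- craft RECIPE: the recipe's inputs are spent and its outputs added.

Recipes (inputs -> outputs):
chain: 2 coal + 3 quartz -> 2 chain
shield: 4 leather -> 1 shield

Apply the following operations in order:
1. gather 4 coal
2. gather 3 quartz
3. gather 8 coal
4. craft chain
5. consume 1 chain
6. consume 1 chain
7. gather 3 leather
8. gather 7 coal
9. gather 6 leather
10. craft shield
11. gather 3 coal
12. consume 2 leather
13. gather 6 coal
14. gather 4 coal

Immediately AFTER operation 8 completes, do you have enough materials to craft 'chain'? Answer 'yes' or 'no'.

After 1 (gather 4 coal): coal=4
After 2 (gather 3 quartz): coal=4 quartz=3
After 3 (gather 8 coal): coal=12 quartz=3
After 4 (craft chain): chain=2 coal=10
After 5 (consume 1 chain): chain=1 coal=10
After 6 (consume 1 chain): coal=10
After 7 (gather 3 leather): coal=10 leather=3
After 8 (gather 7 coal): coal=17 leather=3

Answer: no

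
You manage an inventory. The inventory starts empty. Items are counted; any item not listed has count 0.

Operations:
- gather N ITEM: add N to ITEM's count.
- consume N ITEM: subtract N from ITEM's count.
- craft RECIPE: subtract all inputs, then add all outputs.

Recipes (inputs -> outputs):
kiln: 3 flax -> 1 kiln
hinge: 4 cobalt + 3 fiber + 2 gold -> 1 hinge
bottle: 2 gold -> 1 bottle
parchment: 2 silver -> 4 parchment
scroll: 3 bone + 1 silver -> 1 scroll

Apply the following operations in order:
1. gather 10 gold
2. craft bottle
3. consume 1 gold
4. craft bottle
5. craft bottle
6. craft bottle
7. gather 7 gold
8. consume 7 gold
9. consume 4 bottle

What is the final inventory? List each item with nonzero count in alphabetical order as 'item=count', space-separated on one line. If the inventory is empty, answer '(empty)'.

After 1 (gather 10 gold): gold=10
After 2 (craft bottle): bottle=1 gold=8
After 3 (consume 1 gold): bottle=1 gold=7
After 4 (craft bottle): bottle=2 gold=5
After 5 (craft bottle): bottle=3 gold=3
After 6 (craft bottle): bottle=4 gold=1
After 7 (gather 7 gold): bottle=4 gold=8
After 8 (consume 7 gold): bottle=4 gold=1
After 9 (consume 4 bottle): gold=1

Answer: gold=1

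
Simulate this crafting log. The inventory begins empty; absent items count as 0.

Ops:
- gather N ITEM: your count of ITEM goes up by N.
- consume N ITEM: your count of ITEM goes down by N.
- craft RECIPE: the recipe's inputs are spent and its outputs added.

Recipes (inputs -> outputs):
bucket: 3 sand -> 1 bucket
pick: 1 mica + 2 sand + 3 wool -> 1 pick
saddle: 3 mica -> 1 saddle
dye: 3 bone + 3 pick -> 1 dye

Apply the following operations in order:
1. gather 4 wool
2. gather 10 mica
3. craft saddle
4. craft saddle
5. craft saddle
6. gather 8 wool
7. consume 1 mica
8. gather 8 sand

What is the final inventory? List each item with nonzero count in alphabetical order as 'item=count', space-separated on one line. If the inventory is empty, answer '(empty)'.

After 1 (gather 4 wool): wool=4
After 2 (gather 10 mica): mica=10 wool=4
After 3 (craft saddle): mica=7 saddle=1 wool=4
After 4 (craft saddle): mica=4 saddle=2 wool=4
After 5 (craft saddle): mica=1 saddle=3 wool=4
After 6 (gather 8 wool): mica=1 saddle=3 wool=12
After 7 (consume 1 mica): saddle=3 wool=12
After 8 (gather 8 sand): saddle=3 sand=8 wool=12

Answer: saddle=3 sand=8 wool=12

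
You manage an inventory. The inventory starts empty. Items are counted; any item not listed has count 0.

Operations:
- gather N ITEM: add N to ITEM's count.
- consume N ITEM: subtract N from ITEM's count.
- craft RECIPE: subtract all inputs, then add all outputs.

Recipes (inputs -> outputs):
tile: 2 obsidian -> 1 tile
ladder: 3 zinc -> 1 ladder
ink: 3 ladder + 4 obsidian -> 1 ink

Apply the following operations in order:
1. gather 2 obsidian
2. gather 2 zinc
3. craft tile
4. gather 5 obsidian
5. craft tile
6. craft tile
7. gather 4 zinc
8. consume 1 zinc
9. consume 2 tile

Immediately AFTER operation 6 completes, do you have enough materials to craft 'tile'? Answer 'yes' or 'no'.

Answer: no

Derivation:
After 1 (gather 2 obsidian): obsidian=2
After 2 (gather 2 zinc): obsidian=2 zinc=2
After 3 (craft tile): tile=1 zinc=2
After 4 (gather 5 obsidian): obsidian=5 tile=1 zinc=2
After 5 (craft tile): obsidian=3 tile=2 zinc=2
After 6 (craft tile): obsidian=1 tile=3 zinc=2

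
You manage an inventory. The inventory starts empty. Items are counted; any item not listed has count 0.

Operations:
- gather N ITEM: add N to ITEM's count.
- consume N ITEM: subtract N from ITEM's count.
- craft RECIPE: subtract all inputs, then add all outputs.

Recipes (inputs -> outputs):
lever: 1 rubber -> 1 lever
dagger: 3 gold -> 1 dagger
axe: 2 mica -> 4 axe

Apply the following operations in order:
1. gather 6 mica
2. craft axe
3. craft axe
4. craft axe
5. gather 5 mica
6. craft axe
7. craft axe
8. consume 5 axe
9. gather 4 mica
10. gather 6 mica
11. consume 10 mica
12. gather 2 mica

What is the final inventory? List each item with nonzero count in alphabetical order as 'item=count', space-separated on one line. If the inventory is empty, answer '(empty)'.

After 1 (gather 6 mica): mica=6
After 2 (craft axe): axe=4 mica=4
After 3 (craft axe): axe=8 mica=2
After 4 (craft axe): axe=12
After 5 (gather 5 mica): axe=12 mica=5
After 6 (craft axe): axe=16 mica=3
After 7 (craft axe): axe=20 mica=1
After 8 (consume 5 axe): axe=15 mica=1
After 9 (gather 4 mica): axe=15 mica=5
After 10 (gather 6 mica): axe=15 mica=11
After 11 (consume 10 mica): axe=15 mica=1
After 12 (gather 2 mica): axe=15 mica=3

Answer: axe=15 mica=3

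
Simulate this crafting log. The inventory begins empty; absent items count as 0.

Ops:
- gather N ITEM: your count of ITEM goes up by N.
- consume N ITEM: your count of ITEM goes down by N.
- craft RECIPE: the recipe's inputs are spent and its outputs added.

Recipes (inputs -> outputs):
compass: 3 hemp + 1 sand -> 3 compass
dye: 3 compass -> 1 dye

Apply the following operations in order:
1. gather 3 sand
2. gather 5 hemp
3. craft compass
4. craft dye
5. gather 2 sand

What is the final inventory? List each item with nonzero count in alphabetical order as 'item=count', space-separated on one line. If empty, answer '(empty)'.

Answer: dye=1 hemp=2 sand=4

Derivation:
After 1 (gather 3 sand): sand=3
After 2 (gather 5 hemp): hemp=5 sand=3
After 3 (craft compass): compass=3 hemp=2 sand=2
After 4 (craft dye): dye=1 hemp=2 sand=2
After 5 (gather 2 sand): dye=1 hemp=2 sand=4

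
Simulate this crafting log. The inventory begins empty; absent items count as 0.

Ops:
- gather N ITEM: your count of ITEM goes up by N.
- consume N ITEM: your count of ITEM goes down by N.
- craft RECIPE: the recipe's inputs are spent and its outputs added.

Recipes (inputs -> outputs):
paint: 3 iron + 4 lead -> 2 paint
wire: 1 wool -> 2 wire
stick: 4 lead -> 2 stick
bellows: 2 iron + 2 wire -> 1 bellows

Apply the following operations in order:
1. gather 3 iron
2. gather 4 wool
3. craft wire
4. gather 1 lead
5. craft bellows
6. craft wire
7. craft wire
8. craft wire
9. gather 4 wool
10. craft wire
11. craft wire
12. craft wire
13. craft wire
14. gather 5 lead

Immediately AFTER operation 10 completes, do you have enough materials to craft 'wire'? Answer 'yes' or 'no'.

Answer: yes

Derivation:
After 1 (gather 3 iron): iron=3
After 2 (gather 4 wool): iron=3 wool=4
After 3 (craft wire): iron=3 wire=2 wool=3
After 4 (gather 1 lead): iron=3 lead=1 wire=2 wool=3
After 5 (craft bellows): bellows=1 iron=1 lead=1 wool=3
After 6 (craft wire): bellows=1 iron=1 lead=1 wire=2 wool=2
After 7 (craft wire): bellows=1 iron=1 lead=1 wire=4 wool=1
After 8 (craft wire): bellows=1 iron=1 lead=1 wire=6
After 9 (gather 4 wool): bellows=1 iron=1 lead=1 wire=6 wool=4
After 10 (craft wire): bellows=1 iron=1 lead=1 wire=8 wool=3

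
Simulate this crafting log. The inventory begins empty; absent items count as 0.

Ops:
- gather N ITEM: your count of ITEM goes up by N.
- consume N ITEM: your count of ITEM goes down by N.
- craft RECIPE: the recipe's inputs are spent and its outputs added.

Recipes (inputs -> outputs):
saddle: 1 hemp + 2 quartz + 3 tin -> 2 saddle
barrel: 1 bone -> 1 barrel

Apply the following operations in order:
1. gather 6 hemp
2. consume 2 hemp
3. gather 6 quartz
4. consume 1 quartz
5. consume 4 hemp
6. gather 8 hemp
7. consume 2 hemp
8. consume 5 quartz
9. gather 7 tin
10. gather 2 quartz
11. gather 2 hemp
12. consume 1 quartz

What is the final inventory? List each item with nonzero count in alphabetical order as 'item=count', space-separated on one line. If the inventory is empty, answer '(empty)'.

After 1 (gather 6 hemp): hemp=6
After 2 (consume 2 hemp): hemp=4
After 3 (gather 6 quartz): hemp=4 quartz=6
After 4 (consume 1 quartz): hemp=4 quartz=5
After 5 (consume 4 hemp): quartz=5
After 6 (gather 8 hemp): hemp=8 quartz=5
After 7 (consume 2 hemp): hemp=6 quartz=5
After 8 (consume 5 quartz): hemp=6
After 9 (gather 7 tin): hemp=6 tin=7
After 10 (gather 2 quartz): hemp=6 quartz=2 tin=7
After 11 (gather 2 hemp): hemp=8 quartz=2 tin=7
After 12 (consume 1 quartz): hemp=8 quartz=1 tin=7

Answer: hemp=8 quartz=1 tin=7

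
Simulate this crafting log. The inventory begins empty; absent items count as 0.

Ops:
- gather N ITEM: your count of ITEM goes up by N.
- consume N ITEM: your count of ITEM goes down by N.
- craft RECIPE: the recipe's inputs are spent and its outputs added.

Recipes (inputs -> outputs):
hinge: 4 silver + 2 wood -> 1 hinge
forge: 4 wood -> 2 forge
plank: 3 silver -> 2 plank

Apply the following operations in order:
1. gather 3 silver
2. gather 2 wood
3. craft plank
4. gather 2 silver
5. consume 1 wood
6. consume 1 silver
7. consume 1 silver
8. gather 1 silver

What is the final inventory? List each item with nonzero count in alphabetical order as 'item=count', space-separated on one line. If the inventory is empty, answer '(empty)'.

Answer: plank=2 silver=1 wood=1

Derivation:
After 1 (gather 3 silver): silver=3
After 2 (gather 2 wood): silver=3 wood=2
After 3 (craft plank): plank=2 wood=2
After 4 (gather 2 silver): plank=2 silver=2 wood=2
After 5 (consume 1 wood): plank=2 silver=2 wood=1
After 6 (consume 1 silver): plank=2 silver=1 wood=1
After 7 (consume 1 silver): plank=2 wood=1
After 8 (gather 1 silver): plank=2 silver=1 wood=1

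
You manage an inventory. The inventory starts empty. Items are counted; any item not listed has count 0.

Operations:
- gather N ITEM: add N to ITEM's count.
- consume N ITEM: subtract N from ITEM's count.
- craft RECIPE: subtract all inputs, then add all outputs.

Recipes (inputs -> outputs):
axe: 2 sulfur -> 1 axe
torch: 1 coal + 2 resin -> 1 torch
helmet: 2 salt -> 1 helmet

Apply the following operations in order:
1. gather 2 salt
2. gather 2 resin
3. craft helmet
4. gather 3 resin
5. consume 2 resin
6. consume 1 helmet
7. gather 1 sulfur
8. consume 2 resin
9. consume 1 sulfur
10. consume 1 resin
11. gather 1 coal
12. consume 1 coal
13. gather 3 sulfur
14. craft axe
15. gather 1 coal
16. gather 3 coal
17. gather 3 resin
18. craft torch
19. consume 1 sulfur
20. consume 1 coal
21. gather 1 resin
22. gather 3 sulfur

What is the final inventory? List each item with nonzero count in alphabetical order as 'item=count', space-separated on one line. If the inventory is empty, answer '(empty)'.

After 1 (gather 2 salt): salt=2
After 2 (gather 2 resin): resin=2 salt=2
After 3 (craft helmet): helmet=1 resin=2
After 4 (gather 3 resin): helmet=1 resin=5
After 5 (consume 2 resin): helmet=1 resin=3
After 6 (consume 1 helmet): resin=3
After 7 (gather 1 sulfur): resin=3 sulfur=1
After 8 (consume 2 resin): resin=1 sulfur=1
After 9 (consume 1 sulfur): resin=1
After 10 (consume 1 resin): (empty)
After 11 (gather 1 coal): coal=1
After 12 (consume 1 coal): (empty)
After 13 (gather 3 sulfur): sulfur=3
After 14 (craft axe): axe=1 sulfur=1
After 15 (gather 1 coal): axe=1 coal=1 sulfur=1
After 16 (gather 3 coal): axe=1 coal=4 sulfur=1
After 17 (gather 3 resin): axe=1 coal=4 resin=3 sulfur=1
After 18 (craft torch): axe=1 coal=3 resin=1 sulfur=1 torch=1
After 19 (consume 1 sulfur): axe=1 coal=3 resin=1 torch=1
After 20 (consume 1 coal): axe=1 coal=2 resin=1 torch=1
After 21 (gather 1 resin): axe=1 coal=2 resin=2 torch=1
After 22 (gather 3 sulfur): axe=1 coal=2 resin=2 sulfur=3 torch=1

Answer: axe=1 coal=2 resin=2 sulfur=3 torch=1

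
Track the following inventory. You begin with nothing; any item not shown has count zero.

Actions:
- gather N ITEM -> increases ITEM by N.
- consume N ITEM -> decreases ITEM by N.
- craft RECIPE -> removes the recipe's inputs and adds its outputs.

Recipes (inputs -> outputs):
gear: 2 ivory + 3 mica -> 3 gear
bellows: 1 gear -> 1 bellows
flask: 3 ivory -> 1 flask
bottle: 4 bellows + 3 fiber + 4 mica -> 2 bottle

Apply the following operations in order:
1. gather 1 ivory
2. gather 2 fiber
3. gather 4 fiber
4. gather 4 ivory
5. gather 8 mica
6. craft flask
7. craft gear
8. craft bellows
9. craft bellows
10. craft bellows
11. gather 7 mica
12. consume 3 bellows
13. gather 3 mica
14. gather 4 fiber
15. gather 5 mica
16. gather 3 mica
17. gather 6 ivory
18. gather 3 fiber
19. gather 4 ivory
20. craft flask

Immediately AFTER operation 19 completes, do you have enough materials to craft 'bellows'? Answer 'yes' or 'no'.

After 1 (gather 1 ivory): ivory=1
After 2 (gather 2 fiber): fiber=2 ivory=1
After 3 (gather 4 fiber): fiber=6 ivory=1
After 4 (gather 4 ivory): fiber=6 ivory=5
After 5 (gather 8 mica): fiber=6 ivory=5 mica=8
After 6 (craft flask): fiber=6 flask=1 ivory=2 mica=8
After 7 (craft gear): fiber=6 flask=1 gear=3 mica=5
After 8 (craft bellows): bellows=1 fiber=6 flask=1 gear=2 mica=5
After 9 (craft bellows): bellows=2 fiber=6 flask=1 gear=1 mica=5
After 10 (craft bellows): bellows=3 fiber=6 flask=1 mica=5
After 11 (gather 7 mica): bellows=3 fiber=6 flask=1 mica=12
After 12 (consume 3 bellows): fiber=6 flask=1 mica=12
After 13 (gather 3 mica): fiber=6 flask=1 mica=15
After 14 (gather 4 fiber): fiber=10 flask=1 mica=15
After 15 (gather 5 mica): fiber=10 flask=1 mica=20
After 16 (gather 3 mica): fiber=10 flask=1 mica=23
After 17 (gather 6 ivory): fiber=10 flask=1 ivory=6 mica=23
After 18 (gather 3 fiber): fiber=13 flask=1 ivory=6 mica=23
After 19 (gather 4 ivory): fiber=13 flask=1 ivory=10 mica=23

Answer: no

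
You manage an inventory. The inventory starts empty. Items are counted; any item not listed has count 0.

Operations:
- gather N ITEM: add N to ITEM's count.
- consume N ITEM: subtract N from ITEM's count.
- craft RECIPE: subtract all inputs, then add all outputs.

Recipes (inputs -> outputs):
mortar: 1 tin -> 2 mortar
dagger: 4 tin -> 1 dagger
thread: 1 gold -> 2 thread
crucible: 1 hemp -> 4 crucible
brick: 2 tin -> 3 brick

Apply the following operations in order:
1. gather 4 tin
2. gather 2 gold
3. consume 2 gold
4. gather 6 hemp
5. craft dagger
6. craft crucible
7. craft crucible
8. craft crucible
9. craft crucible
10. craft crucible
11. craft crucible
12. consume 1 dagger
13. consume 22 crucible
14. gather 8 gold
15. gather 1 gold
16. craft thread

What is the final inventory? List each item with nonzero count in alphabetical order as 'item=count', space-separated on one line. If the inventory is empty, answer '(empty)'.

After 1 (gather 4 tin): tin=4
After 2 (gather 2 gold): gold=2 tin=4
After 3 (consume 2 gold): tin=4
After 4 (gather 6 hemp): hemp=6 tin=4
After 5 (craft dagger): dagger=1 hemp=6
After 6 (craft crucible): crucible=4 dagger=1 hemp=5
After 7 (craft crucible): crucible=8 dagger=1 hemp=4
After 8 (craft crucible): crucible=12 dagger=1 hemp=3
After 9 (craft crucible): crucible=16 dagger=1 hemp=2
After 10 (craft crucible): crucible=20 dagger=1 hemp=1
After 11 (craft crucible): crucible=24 dagger=1
After 12 (consume 1 dagger): crucible=24
After 13 (consume 22 crucible): crucible=2
After 14 (gather 8 gold): crucible=2 gold=8
After 15 (gather 1 gold): crucible=2 gold=9
After 16 (craft thread): crucible=2 gold=8 thread=2

Answer: crucible=2 gold=8 thread=2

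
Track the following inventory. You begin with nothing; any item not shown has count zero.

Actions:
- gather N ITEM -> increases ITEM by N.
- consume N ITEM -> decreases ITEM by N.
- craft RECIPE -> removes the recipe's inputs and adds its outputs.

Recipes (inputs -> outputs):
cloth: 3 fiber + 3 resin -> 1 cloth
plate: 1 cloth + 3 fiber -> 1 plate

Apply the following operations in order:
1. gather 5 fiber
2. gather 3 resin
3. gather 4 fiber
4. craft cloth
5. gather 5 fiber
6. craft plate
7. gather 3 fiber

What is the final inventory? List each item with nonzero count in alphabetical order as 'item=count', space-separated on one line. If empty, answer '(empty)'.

After 1 (gather 5 fiber): fiber=5
After 2 (gather 3 resin): fiber=5 resin=3
After 3 (gather 4 fiber): fiber=9 resin=3
After 4 (craft cloth): cloth=1 fiber=6
After 5 (gather 5 fiber): cloth=1 fiber=11
After 6 (craft plate): fiber=8 plate=1
After 7 (gather 3 fiber): fiber=11 plate=1

Answer: fiber=11 plate=1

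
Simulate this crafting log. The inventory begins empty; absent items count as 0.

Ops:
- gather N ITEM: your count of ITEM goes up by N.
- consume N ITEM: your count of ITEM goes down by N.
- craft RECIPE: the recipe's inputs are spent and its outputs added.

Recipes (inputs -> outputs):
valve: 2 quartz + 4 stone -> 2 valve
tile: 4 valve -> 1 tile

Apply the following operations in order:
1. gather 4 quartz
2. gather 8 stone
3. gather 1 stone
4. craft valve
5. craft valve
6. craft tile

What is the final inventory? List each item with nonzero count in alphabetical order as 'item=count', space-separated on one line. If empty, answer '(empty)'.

Answer: stone=1 tile=1

Derivation:
After 1 (gather 4 quartz): quartz=4
After 2 (gather 8 stone): quartz=4 stone=8
After 3 (gather 1 stone): quartz=4 stone=9
After 4 (craft valve): quartz=2 stone=5 valve=2
After 5 (craft valve): stone=1 valve=4
After 6 (craft tile): stone=1 tile=1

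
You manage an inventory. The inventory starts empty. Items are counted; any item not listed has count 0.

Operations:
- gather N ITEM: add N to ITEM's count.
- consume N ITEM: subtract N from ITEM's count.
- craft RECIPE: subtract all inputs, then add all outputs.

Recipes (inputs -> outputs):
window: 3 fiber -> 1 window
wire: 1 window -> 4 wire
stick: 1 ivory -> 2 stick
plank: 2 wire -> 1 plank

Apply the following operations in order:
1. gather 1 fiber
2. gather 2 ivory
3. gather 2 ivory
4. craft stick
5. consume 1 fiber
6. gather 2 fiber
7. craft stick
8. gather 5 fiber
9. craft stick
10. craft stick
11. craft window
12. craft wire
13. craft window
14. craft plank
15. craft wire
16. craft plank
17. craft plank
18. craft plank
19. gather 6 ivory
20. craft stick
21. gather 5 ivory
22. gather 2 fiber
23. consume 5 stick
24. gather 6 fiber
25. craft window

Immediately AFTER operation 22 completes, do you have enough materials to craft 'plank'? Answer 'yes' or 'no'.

After 1 (gather 1 fiber): fiber=1
After 2 (gather 2 ivory): fiber=1 ivory=2
After 3 (gather 2 ivory): fiber=1 ivory=4
After 4 (craft stick): fiber=1 ivory=3 stick=2
After 5 (consume 1 fiber): ivory=3 stick=2
After 6 (gather 2 fiber): fiber=2 ivory=3 stick=2
After 7 (craft stick): fiber=2 ivory=2 stick=4
After 8 (gather 5 fiber): fiber=7 ivory=2 stick=4
After 9 (craft stick): fiber=7 ivory=1 stick=6
After 10 (craft stick): fiber=7 stick=8
After 11 (craft window): fiber=4 stick=8 window=1
After 12 (craft wire): fiber=4 stick=8 wire=4
After 13 (craft window): fiber=1 stick=8 window=1 wire=4
After 14 (craft plank): fiber=1 plank=1 stick=8 window=1 wire=2
After 15 (craft wire): fiber=1 plank=1 stick=8 wire=6
After 16 (craft plank): fiber=1 plank=2 stick=8 wire=4
After 17 (craft plank): fiber=1 plank=3 stick=8 wire=2
After 18 (craft plank): fiber=1 plank=4 stick=8
After 19 (gather 6 ivory): fiber=1 ivory=6 plank=4 stick=8
After 20 (craft stick): fiber=1 ivory=5 plank=4 stick=10
After 21 (gather 5 ivory): fiber=1 ivory=10 plank=4 stick=10
After 22 (gather 2 fiber): fiber=3 ivory=10 plank=4 stick=10

Answer: no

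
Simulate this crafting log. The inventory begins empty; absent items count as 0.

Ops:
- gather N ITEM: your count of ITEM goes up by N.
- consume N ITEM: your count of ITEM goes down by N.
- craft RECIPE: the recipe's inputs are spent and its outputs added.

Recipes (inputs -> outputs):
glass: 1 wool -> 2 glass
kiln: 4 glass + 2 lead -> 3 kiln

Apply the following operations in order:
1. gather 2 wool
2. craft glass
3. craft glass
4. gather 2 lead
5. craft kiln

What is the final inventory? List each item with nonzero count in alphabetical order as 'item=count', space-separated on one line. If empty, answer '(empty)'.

Answer: kiln=3

Derivation:
After 1 (gather 2 wool): wool=2
After 2 (craft glass): glass=2 wool=1
After 3 (craft glass): glass=4
After 4 (gather 2 lead): glass=4 lead=2
After 5 (craft kiln): kiln=3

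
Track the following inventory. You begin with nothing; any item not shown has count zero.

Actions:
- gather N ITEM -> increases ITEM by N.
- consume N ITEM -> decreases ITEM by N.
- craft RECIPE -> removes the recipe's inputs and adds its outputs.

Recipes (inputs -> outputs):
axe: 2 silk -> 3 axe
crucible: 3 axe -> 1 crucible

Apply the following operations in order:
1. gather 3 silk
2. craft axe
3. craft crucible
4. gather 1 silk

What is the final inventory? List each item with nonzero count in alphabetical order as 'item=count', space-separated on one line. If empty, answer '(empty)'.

Answer: crucible=1 silk=2

Derivation:
After 1 (gather 3 silk): silk=3
After 2 (craft axe): axe=3 silk=1
After 3 (craft crucible): crucible=1 silk=1
After 4 (gather 1 silk): crucible=1 silk=2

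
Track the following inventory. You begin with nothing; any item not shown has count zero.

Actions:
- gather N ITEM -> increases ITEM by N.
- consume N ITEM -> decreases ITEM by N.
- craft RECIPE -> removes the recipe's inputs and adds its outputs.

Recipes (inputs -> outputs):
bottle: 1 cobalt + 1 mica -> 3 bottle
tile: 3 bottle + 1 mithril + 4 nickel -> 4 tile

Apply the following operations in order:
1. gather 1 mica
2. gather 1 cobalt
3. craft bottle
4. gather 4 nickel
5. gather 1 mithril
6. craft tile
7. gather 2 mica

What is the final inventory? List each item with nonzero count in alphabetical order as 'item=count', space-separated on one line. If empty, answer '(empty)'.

After 1 (gather 1 mica): mica=1
After 2 (gather 1 cobalt): cobalt=1 mica=1
After 3 (craft bottle): bottle=3
After 4 (gather 4 nickel): bottle=3 nickel=4
After 5 (gather 1 mithril): bottle=3 mithril=1 nickel=4
After 6 (craft tile): tile=4
After 7 (gather 2 mica): mica=2 tile=4

Answer: mica=2 tile=4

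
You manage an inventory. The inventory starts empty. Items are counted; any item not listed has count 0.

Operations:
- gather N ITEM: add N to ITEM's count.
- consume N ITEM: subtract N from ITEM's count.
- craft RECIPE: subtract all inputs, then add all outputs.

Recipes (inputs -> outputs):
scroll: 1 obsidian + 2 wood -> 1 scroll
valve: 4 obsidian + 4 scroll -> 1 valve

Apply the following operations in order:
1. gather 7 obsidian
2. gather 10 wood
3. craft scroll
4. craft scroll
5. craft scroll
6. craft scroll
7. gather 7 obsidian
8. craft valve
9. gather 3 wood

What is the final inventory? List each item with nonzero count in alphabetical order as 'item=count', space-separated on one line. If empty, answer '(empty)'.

After 1 (gather 7 obsidian): obsidian=7
After 2 (gather 10 wood): obsidian=7 wood=10
After 3 (craft scroll): obsidian=6 scroll=1 wood=8
After 4 (craft scroll): obsidian=5 scroll=2 wood=6
After 5 (craft scroll): obsidian=4 scroll=3 wood=4
After 6 (craft scroll): obsidian=3 scroll=4 wood=2
After 7 (gather 7 obsidian): obsidian=10 scroll=4 wood=2
After 8 (craft valve): obsidian=6 valve=1 wood=2
After 9 (gather 3 wood): obsidian=6 valve=1 wood=5

Answer: obsidian=6 valve=1 wood=5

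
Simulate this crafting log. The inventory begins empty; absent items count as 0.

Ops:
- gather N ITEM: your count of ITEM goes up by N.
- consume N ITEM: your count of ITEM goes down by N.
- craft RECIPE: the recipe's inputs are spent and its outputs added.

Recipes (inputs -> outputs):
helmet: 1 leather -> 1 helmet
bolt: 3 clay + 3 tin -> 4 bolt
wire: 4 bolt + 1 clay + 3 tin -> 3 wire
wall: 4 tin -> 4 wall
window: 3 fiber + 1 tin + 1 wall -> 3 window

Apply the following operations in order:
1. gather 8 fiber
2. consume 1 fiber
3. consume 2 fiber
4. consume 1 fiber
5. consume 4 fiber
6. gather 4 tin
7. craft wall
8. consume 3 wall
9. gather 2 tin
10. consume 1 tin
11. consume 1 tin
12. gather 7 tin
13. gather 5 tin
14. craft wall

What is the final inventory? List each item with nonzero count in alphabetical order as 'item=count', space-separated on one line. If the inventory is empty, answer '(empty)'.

Answer: tin=8 wall=5

Derivation:
After 1 (gather 8 fiber): fiber=8
After 2 (consume 1 fiber): fiber=7
After 3 (consume 2 fiber): fiber=5
After 4 (consume 1 fiber): fiber=4
After 5 (consume 4 fiber): (empty)
After 6 (gather 4 tin): tin=4
After 7 (craft wall): wall=4
After 8 (consume 3 wall): wall=1
After 9 (gather 2 tin): tin=2 wall=1
After 10 (consume 1 tin): tin=1 wall=1
After 11 (consume 1 tin): wall=1
After 12 (gather 7 tin): tin=7 wall=1
After 13 (gather 5 tin): tin=12 wall=1
After 14 (craft wall): tin=8 wall=5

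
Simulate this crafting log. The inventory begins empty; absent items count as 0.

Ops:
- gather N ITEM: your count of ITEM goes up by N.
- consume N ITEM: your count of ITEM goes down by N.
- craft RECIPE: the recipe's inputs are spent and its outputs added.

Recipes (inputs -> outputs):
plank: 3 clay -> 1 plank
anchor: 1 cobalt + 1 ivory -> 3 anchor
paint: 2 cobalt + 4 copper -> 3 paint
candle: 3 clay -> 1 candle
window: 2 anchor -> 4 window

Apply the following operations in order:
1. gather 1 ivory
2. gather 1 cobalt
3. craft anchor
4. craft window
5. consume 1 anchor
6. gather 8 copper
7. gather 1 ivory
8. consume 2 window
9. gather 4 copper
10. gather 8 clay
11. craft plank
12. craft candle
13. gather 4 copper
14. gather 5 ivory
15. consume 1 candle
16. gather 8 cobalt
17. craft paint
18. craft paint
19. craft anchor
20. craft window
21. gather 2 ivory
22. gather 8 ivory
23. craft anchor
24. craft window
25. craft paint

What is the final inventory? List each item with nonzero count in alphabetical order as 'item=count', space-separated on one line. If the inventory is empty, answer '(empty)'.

Answer: anchor=2 clay=2 copper=4 ivory=14 paint=9 plank=1 window=10

Derivation:
After 1 (gather 1 ivory): ivory=1
After 2 (gather 1 cobalt): cobalt=1 ivory=1
After 3 (craft anchor): anchor=3
After 4 (craft window): anchor=1 window=4
After 5 (consume 1 anchor): window=4
After 6 (gather 8 copper): copper=8 window=4
After 7 (gather 1 ivory): copper=8 ivory=1 window=4
After 8 (consume 2 window): copper=8 ivory=1 window=2
After 9 (gather 4 copper): copper=12 ivory=1 window=2
After 10 (gather 8 clay): clay=8 copper=12 ivory=1 window=2
After 11 (craft plank): clay=5 copper=12 ivory=1 plank=1 window=2
After 12 (craft candle): candle=1 clay=2 copper=12 ivory=1 plank=1 window=2
After 13 (gather 4 copper): candle=1 clay=2 copper=16 ivory=1 plank=1 window=2
After 14 (gather 5 ivory): candle=1 clay=2 copper=16 ivory=6 plank=1 window=2
After 15 (consume 1 candle): clay=2 copper=16 ivory=6 plank=1 window=2
After 16 (gather 8 cobalt): clay=2 cobalt=8 copper=16 ivory=6 plank=1 window=2
After 17 (craft paint): clay=2 cobalt=6 copper=12 ivory=6 paint=3 plank=1 window=2
After 18 (craft paint): clay=2 cobalt=4 copper=8 ivory=6 paint=6 plank=1 window=2
After 19 (craft anchor): anchor=3 clay=2 cobalt=3 copper=8 ivory=5 paint=6 plank=1 window=2
After 20 (craft window): anchor=1 clay=2 cobalt=3 copper=8 ivory=5 paint=6 plank=1 window=6
After 21 (gather 2 ivory): anchor=1 clay=2 cobalt=3 copper=8 ivory=7 paint=6 plank=1 window=6
After 22 (gather 8 ivory): anchor=1 clay=2 cobalt=3 copper=8 ivory=15 paint=6 plank=1 window=6
After 23 (craft anchor): anchor=4 clay=2 cobalt=2 copper=8 ivory=14 paint=6 plank=1 window=6
After 24 (craft window): anchor=2 clay=2 cobalt=2 copper=8 ivory=14 paint=6 plank=1 window=10
After 25 (craft paint): anchor=2 clay=2 copper=4 ivory=14 paint=9 plank=1 window=10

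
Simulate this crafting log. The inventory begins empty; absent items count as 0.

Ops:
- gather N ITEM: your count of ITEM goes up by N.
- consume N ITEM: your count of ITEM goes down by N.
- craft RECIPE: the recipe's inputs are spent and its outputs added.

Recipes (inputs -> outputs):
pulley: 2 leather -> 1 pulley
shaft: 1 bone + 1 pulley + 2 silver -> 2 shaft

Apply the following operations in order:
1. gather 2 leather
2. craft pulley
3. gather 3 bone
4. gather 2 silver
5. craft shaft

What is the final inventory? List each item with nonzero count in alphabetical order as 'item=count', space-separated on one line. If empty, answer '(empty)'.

After 1 (gather 2 leather): leather=2
After 2 (craft pulley): pulley=1
After 3 (gather 3 bone): bone=3 pulley=1
After 4 (gather 2 silver): bone=3 pulley=1 silver=2
After 5 (craft shaft): bone=2 shaft=2

Answer: bone=2 shaft=2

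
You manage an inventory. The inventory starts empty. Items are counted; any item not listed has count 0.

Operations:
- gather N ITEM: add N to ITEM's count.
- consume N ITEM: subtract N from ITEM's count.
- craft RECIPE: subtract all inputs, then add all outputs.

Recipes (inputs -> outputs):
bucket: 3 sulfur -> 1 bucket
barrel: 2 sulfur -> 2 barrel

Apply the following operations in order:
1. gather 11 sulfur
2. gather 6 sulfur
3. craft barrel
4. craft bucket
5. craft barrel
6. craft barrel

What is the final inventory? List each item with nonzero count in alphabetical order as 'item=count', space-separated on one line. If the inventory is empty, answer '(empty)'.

After 1 (gather 11 sulfur): sulfur=11
After 2 (gather 6 sulfur): sulfur=17
After 3 (craft barrel): barrel=2 sulfur=15
After 4 (craft bucket): barrel=2 bucket=1 sulfur=12
After 5 (craft barrel): barrel=4 bucket=1 sulfur=10
After 6 (craft barrel): barrel=6 bucket=1 sulfur=8

Answer: barrel=6 bucket=1 sulfur=8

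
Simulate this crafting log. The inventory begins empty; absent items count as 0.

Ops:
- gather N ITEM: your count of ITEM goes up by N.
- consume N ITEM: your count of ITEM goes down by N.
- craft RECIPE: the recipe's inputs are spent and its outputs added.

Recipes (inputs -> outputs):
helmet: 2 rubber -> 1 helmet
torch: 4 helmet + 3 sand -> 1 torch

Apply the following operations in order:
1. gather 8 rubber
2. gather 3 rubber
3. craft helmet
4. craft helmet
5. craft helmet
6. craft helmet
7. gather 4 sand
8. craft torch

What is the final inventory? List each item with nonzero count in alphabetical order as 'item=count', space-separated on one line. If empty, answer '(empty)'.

After 1 (gather 8 rubber): rubber=8
After 2 (gather 3 rubber): rubber=11
After 3 (craft helmet): helmet=1 rubber=9
After 4 (craft helmet): helmet=2 rubber=7
After 5 (craft helmet): helmet=3 rubber=5
After 6 (craft helmet): helmet=4 rubber=3
After 7 (gather 4 sand): helmet=4 rubber=3 sand=4
After 8 (craft torch): rubber=3 sand=1 torch=1

Answer: rubber=3 sand=1 torch=1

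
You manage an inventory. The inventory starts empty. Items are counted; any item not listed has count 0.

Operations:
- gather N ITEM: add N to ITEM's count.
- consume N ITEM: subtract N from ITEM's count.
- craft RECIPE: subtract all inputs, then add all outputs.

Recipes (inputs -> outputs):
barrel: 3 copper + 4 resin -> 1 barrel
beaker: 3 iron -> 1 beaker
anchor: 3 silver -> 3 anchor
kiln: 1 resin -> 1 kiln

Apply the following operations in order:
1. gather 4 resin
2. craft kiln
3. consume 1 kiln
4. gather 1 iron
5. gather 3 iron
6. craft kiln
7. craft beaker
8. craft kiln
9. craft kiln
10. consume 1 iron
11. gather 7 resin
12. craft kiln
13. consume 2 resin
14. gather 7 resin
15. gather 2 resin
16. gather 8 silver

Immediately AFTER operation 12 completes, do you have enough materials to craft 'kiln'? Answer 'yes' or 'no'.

Answer: yes

Derivation:
After 1 (gather 4 resin): resin=4
After 2 (craft kiln): kiln=1 resin=3
After 3 (consume 1 kiln): resin=3
After 4 (gather 1 iron): iron=1 resin=3
After 5 (gather 3 iron): iron=4 resin=3
After 6 (craft kiln): iron=4 kiln=1 resin=2
After 7 (craft beaker): beaker=1 iron=1 kiln=1 resin=2
After 8 (craft kiln): beaker=1 iron=1 kiln=2 resin=1
After 9 (craft kiln): beaker=1 iron=1 kiln=3
After 10 (consume 1 iron): beaker=1 kiln=3
After 11 (gather 7 resin): beaker=1 kiln=3 resin=7
After 12 (craft kiln): beaker=1 kiln=4 resin=6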